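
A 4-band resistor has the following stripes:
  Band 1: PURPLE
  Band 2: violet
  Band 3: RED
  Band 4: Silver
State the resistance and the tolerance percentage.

Violet → 7 (first significant figure)
Violet → 7 (second significant figure)
Red → ×10^2 multiplier
Silver → ±10% tolerance
77 × 100 = 7700 Ω

7700 Ω ±10%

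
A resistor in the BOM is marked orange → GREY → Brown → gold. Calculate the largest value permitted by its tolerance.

399 Ω

Orange → 3 (first significant figure)
Grey → 8 (second significant figure)
Brown → ×10 multiplier
Gold → ±5% tolerance
38 × 10 = 380 Ω
Largest = 380 × (1 + 5/100) = 399 Ω.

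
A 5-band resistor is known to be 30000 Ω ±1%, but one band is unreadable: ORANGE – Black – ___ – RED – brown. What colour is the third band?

black

30000 Ω = 300 × 10^2.
The third band gives digit 0 of the significand, and 0 is black.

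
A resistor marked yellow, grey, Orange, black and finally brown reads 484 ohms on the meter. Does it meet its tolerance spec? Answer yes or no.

Yellow → 4 (first significant figure)
Grey → 8 (second significant figure)
Orange → 3 (third significant figure)
Black → ×1 multiplier
Brown → ±1% tolerance
483 × 1 = 483 Ω
Allowed range: 478.17 Ω to 487.83 Ω.
484 ohms lies inside that range.

yes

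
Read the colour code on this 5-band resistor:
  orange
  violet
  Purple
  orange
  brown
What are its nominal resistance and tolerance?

377000 Ω ±1%

Orange → 3 (first significant figure)
Violet → 7 (second significant figure)
Violet → 7 (third significant figure)
Orange → ×10^3 multiplier
Brown → ±1% tolerance
377 × 1000 = 377000 Ω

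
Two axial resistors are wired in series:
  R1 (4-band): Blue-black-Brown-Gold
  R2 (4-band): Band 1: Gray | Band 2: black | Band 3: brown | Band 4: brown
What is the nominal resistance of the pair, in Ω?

R1: blue, black → 60; brown ×10 → 600 Ω.
R2: grey, black → 80; brown ×10 → 800 Ω.
Series: 600 + 800 = 1400 Ω.

1400 Ω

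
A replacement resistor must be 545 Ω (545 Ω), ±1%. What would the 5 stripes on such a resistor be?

545 Ω = 545 × 10^0.
5 → green
4 → yellow
5 → green
Multiplier 10^0 → black.
±1% tolerance → brown.

green, yellow, green, black, brown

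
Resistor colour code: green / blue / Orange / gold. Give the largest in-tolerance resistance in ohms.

Green → 5 (first significant figure)
Blue → 6 (second significant figure)
Orange → ×10^3 multiplier
Gold → ±5% tolerance
56 × 1000 = 56000 Ω
Largest = 56000 × (1 + 5/100) = 58800 Ω.

58800 Ω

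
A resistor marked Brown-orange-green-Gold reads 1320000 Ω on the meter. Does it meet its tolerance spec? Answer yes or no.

Brown → 1 (first significant figure)
Orange → 3 (second significant figure)
Green → ×10^5 multiplier
Gold → ±5% tolerance
13 × 100000 = 1300000 Ω
Allowed range: 1235000 Ω to 1365000 Ω.
1320000 Ω lies inside that range.

yes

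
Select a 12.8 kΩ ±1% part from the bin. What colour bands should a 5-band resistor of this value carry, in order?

12800 Ω = 128 × 10^2.
1 → brown
2 → red
8 → grey
Multiplier 10^2 → red.
±1% tolerance → brown.

brown, red, grey, red, brown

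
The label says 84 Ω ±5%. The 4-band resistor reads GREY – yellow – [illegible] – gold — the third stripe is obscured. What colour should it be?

84 Ω = 84 × 10^0.
The third band is the multiplier, 10^0, which is black.

black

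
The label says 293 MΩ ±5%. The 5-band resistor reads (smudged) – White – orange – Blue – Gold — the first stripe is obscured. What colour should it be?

red

293000000 Ω = 293 × 10^6.
The first band gives digit 2 of the significand, and 2 is red.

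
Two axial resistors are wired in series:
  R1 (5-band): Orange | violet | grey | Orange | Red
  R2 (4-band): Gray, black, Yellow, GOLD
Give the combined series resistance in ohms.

R1: orange, violet, grey → 378; orange ×10^3 → 378000 Ω.
R2: grey, black → 80; yellow ×10^4 → 800000 Ω.
Series: 378000 + 800000 = 1178000 Ω.

1178000 Ω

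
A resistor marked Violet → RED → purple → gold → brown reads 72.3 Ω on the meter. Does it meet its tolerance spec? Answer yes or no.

Violet → 7 (first significant figure)
Red → 2 (second significant figure)
Violet → 7 (third significant figure)
Gold → ×0.1 multiplier
Brown → ±1% tolerance
727 × 0.1 = 72.7 Ω
Allowed range: 71.973 Ω to 73.427 Ω.
72.3 Ω lies inside that range.

yes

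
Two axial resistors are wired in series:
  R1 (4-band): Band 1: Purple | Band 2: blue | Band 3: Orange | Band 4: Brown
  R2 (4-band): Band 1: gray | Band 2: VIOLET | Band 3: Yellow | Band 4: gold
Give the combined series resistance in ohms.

946000 Ω

R1: violet, blue → 76; orange ×10^3 → 76000 Ω.
R2: grey, violet → 87; yellow ×10^4 → 870000 Ω.
Series: 76000 + 870000 = 946000 Ω.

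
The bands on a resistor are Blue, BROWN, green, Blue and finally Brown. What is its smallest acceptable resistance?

608850000 Ω

Blue → 6 (first significant figure)
Brown → 1 (second significant figure)
Green → 5 (third significant figure)
Blue → ×10^6 multiplier
Brown → ±1% tolerance
615 × 1000000 = 615000000 Ω
Smallest = 615000000 × (1 − 1/100) = 608850000 Ω.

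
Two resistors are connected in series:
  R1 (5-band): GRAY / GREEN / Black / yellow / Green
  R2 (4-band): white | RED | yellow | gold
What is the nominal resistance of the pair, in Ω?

R1: grey, green, black → 850; yellow ×10^4 → 8500000 Ω.
R2: white, red → 92; yellow ×10^4 → 920000 Ω.
Series: 8500000 + 920000 = 9420000 Ω.

9420000 Ω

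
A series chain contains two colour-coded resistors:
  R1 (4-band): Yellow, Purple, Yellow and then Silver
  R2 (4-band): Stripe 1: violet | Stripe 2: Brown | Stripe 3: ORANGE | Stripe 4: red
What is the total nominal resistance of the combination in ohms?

R1: yellow, violet → 47; yellow ×10^4 → 470000 Ω.
R2: violet, brown → 71; orange ×10^3 → 71000 Ω.
Series: 470000 + 71000 = 541000 Ω.

541000 Ω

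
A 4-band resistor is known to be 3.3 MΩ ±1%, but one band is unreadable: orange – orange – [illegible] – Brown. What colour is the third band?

3300000 Ω = 33 × 10^5.
The third band is the multiplier, 10^5, which is green.

green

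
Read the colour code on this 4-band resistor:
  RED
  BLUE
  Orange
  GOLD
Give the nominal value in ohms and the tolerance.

26000 Ω ±5%

Red → 2 (first significant figure)
Blue → 6 (second significant figure)
Orange → ×10^3 multiplier
Gold → ±5% tolerance
26 × 1000 = 26000 Ω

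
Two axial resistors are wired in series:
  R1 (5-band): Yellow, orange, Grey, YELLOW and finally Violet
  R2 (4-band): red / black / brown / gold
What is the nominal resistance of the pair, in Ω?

4380200 Ω

R1: yellow, orange, grey → 438; yellow ×10^4 → 4380000 Ω.
R2: red, black → 20; brown ×10 → 200 Ω.
Series: 4380000 + 200 = 4380200 Ω.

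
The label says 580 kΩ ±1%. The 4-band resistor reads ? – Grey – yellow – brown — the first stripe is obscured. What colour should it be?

green

580000 Ω = 58 × 10^4.
The first band gives digit 5 of the significand, and 5 is green.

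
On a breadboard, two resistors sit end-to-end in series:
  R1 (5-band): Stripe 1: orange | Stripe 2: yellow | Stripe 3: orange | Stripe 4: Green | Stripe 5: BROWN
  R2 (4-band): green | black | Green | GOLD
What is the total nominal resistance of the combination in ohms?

39300000 Ω

R1: orange, yellow, orange → 343; green ×10^5 → 34300000 Ω.
R2: green, black → 50; green ×10^5 → 5000000 Ω.
Series: 34300000 + 5000000 = 39300000 Ω.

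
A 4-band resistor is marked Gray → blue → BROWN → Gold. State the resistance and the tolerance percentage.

860 Ω ±5%

Grey → 8 (first significant figure)
Blue → 6 (second significant figure)
Brown → ×10 multiplier
Gold → ±5% tolerance
86 × 10 = 860 Ω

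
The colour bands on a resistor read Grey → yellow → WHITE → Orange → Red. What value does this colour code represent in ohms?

849000 Ω

Grey → 8 (first significant figure)
Yellow → 4 (second significant figure)
White → 9 (third significant figure)
Orange → ×10^3 multiplier
849 × 1000 = 849000 Ω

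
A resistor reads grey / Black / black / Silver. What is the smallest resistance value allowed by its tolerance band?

72 Ω

Grey → 8 (first significant figure)
Black → 0 (second significant figure)
Black → ×1 multiplier
Silver → ±10% tolerance
80 × 1 = 80 Ω
Smallest = 80 × (1 − 10/100) = 72 Ω.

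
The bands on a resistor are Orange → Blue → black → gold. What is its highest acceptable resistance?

37.8 Ω

Orange → 3 (first significant figure)
Blue → 6 (second significant figure)
Black → ×1 multiplier
Gold → ±5% tolerance
36 × 1 = 36 Ω
Highest = 36 × (1 + 5/100) = 37.8 Ω.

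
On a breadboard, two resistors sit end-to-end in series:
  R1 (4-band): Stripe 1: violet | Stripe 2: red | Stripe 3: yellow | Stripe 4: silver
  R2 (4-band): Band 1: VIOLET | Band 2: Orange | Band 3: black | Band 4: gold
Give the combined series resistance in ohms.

720073 Ω

R1: violet, red → 72; yellow ×10^4 → 720000 Ω.
R2: violet, orange → 73; black ×1 → 73 Ω.
Series: 720000 + 73 = 720073 Ω.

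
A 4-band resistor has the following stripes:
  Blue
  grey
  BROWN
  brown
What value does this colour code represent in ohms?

680 Ω

Blue → 6 (first significant figure)
Grey → 8 (second significant figure)
Brown → ×10 multiplier
68 × 10 = 680 Ω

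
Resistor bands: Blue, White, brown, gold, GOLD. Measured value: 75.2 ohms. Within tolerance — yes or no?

Blue → 6 (first significant figure)
White → 9 (second significant figure)
Brown → 1 (third significant figure)
Gold → ×0.1 multiplier
Gold → ±5% tolerance
691 × 0.1 = 69.1 Ω
Allowed range: 65.645 Ω to 72.555 Ω.
75.2 ohms lies outside that range.

no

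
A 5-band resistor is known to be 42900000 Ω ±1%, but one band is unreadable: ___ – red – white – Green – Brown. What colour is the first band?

42900000 Ω = 429 × 10^5.
The first band gives digit 4 of the significand, and 4 is yellow.

yellow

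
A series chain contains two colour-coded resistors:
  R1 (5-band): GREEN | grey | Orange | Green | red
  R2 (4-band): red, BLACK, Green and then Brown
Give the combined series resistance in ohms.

R1: green, grey, orange → 583; green ×10^5 → 58300000 Ω.
R2: red, black → 20; green ×10^5 → 2000000 Ω.
Series: 58300000 + 2000000 = 60300000 Ω.

60300000 Ω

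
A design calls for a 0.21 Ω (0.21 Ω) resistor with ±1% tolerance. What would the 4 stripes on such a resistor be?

red, brown, silver, brown

0.21 Ω = 21 × 10^-2.
2 → red
1 → brown
Multiplier 10^-2 → silver.
±1% tolerance → brown.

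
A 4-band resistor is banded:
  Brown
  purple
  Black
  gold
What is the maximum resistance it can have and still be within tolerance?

Brown → 1 (first significant figure)
Violet → 7 (second significant figure)
Black → ×1 multiplier
Gold → ±5% tolerance
17 × 1 = 17 Ω
Maximum = 17 × (1 + 5/100) = 17.85 Ω.

17.85 Ω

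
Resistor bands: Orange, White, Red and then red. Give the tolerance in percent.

The last band, red, is the tolerance band.
Red corresponds to ±2%.

±2%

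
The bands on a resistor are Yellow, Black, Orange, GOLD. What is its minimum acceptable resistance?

38000 Ω

Yellow → 4 (first significant figure)
Black → 0 (second significant figure)
Orange → ×10^3 multiplier
Gold → ±5% tolerance
40 × 1000 = 40000 Ω
Minimum = 40000 × (1 − 5/100) = 38000 Ω.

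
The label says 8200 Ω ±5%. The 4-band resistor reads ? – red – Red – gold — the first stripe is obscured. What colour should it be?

8200 Ω = 82 × 10^2.
The first band gives digit 8 of the significand, and 8 is grey.

grey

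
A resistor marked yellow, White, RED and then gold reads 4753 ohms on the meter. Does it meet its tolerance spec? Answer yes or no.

yes

Yellow → 4 (first significant figure)
White → 9 (second significant figure)
Red → ×10^2 multiplier
Gold → ±5% tolerance
49 × 100 = 4900 Ω
Allowed range: 4655 Ω to 5145 Ω.
4753 ohms lies inside that range.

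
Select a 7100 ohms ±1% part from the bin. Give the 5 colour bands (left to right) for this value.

violet, brown, black, brown, brown

7100 Ω = 710 × 10^1.
7 → violet
1 → brown
0 → black
Multiplier 10^1 → brown.
±1% tolerance → brown.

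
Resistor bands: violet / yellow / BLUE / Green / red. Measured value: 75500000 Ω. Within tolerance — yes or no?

Violet → 7 (first significant figure)
Yellow → 4 (second significant figure)
Blue → 6 (third significant figure)
Green → ×10^5 multiplier
Red → ±2% tolerance
746 × 100000 = 74600000 Ω
Allowed range: 73108000 Ω to 76092000 Ω.
75500000 Ω lies inside that range.

yes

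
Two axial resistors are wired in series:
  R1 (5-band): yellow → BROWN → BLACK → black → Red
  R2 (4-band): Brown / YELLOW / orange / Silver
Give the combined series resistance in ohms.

14410 Ω

R1: yellow, brown, black → 410; black ×1 → 410 Ω.
R2: brown, yellow → 14; orange ×10^3 → 14000 Ω.
Series: 410 + 14000 = 14410 Ω.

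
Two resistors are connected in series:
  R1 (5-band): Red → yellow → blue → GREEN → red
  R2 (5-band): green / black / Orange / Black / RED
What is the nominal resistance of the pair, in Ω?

24600503 Ω

R1: red, yellow, blue → 246; green ×10^5 → 24600000 Ω.
R2: green, black, orange → 503; black ×1 → 503 Ω.
Series: 24600000 + 503 = 24600503 Ω.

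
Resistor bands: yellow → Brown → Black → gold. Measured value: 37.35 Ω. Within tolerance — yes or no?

no

Yellow → 4 (first significant figure)
Brown → 1 (second significant figure)
Black → ×1 multiplier
Gold → ±5% tolerance
41 × 1 = 41 Ω
Allowed range: 38.95 Ω to 43.05 Ω.
37.35 Ω lies outside that range.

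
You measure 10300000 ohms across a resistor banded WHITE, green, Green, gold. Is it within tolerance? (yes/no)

White → 9 (first significant figure)
Green → 5 (second significant figure)
Green → ×10^5 multiplier
Gold → ±5% tolerance
95 × 100000 = 9500000 Ω
Allowed range: 9025000 Ω to 9975000 Ω.
10300000 ohms lies outside that range.

no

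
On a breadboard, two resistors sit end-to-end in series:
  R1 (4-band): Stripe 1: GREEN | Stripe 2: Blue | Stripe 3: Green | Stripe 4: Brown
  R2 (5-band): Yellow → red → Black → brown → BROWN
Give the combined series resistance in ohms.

R1: green, blue → 56; green ×10^5 → 5600000 Ω.
R2: yellow, red, black → 420; brown ×10 → 4200 Ω.
Series: 5600000 + 4200 = 5604200 Ω.

5604200 Ω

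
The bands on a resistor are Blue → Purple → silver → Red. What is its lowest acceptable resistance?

0.6566 Ω

Blue → 6 (first significant figure)
Violet → 7 (second significant figure)
Silver → ×0.01 multiplier
Red → ±2% tolerance
67 × 0.01 = 0.67 Ω
Lowest = 0.67 × (1 − 2/100) = 0.6566 Ω.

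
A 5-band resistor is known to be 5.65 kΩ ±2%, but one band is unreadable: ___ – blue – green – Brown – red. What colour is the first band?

5650 Ω = 565 × 10^1.
The first band gives digit 5 of the significand, and 5 is green.

green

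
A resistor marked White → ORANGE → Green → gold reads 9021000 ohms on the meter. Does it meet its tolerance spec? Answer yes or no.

White → 9 (first significant figure)
Orange → 3 (second significant figure)
Green → ×10^5 multiplier
Gold → ±5% tolerance
93 × 100000 = 9300000 Ω
Allowed range: 8835000 Ω to 9765000 Ω.
9021000 ohms lies inside that range.

yes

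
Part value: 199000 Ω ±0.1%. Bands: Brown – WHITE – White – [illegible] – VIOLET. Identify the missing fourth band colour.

199000 Ω = 199 × 10^3.
The fourth band is the multiplier, 10^3, which is orange.

orange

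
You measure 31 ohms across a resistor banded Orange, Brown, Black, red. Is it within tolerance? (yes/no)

yes

Orange → 3 (first significant figure)
Brown → 1 (second significant figure)
Black → ×1 multiplier
Red → ±2% tolerance
31 × 1 = 31 Ω
Allowed range: 30.38 Ω to 31.62 Ω.
31 ohms lies inside that range.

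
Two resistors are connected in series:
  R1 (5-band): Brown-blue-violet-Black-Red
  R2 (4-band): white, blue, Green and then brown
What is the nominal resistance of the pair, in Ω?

R1: brown, blue, violet → 167; black ×1 → 167 Ω.
R2: white, blue → 96; green ×10^5 → 9600000 Ω.
Series: 167 + 9600000 = 9600167 Ω.

9600167 Ω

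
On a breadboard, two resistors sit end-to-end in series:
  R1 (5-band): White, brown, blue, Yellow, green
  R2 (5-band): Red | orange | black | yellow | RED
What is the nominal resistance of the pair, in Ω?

11460000 Ω

R1: white, brown, blue → 916; yellow ×10^4 → 9160000 Ω.
R2: red, orange, black → 230; yellow ×10^4 → 2300000 Ω.
Series: 9160000 + 2300000 = 11460000 Ω.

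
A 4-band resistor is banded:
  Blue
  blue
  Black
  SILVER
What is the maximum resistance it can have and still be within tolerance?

Blue → 6 (first significant figure)
Blue → 6 (second significant figure)
Black → ×1 multiplier
Silver → ±10% tolerance
66 × 1 = 66 Ω
Maximum = 66 × (1 + 10/100) = 72.6 Ω.

72.6 Ω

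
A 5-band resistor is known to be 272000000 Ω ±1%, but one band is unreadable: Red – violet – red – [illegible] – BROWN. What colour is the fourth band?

blue

272000000 Ω = 272 × 10^6.
The fourth band is the multiplier, 10^6, which is blue.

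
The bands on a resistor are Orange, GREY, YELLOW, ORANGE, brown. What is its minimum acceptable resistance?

380160 Ω

Orange → 3 (first significant figure)
Grey → 8 (second significant figure)
Yellow → 4 (third significant figure)
Orange → ×10^3 multiplier
Brown → ±1% tolerance
384 × 1000 = 384000 Ω
Minimum = 384000 × (1 − 1/100) = 380160 Ω.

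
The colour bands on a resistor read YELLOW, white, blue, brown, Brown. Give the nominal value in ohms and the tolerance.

4960 Ω ±1%

Yellow → 4 (first significant figure)
White → 9 (second significant figure)
Blue → 6 (third significant figure)
Brown → ×10 multiplier
Brown → ±1% tolerance
496 × 10 = 4960 Ω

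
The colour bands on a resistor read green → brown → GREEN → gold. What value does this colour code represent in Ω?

5100000 Ω

Green → 5 (first significant figure)
Brown → 1 (second significant figure)
Green → ×10^5 multiplier
51 × 100000 = 5100000 Ω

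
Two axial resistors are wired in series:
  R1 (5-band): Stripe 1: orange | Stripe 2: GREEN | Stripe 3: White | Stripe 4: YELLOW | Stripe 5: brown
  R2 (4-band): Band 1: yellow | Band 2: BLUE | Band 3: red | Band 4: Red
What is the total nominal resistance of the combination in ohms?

3594600 Ω

R1: orange, green, white → 359; yellow ×10^4 → 3590000 Ω.
R2: yellow, blue → 46; red ×10^2 → 4600 Ω.
Series: 3590000 + 4600 = 3594600 Ω.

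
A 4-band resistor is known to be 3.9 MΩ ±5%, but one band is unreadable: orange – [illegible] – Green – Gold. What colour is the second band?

white

3900000 Ω = 39 × 10^5.
The second band gives digit 9 of the significand, and 9 is white.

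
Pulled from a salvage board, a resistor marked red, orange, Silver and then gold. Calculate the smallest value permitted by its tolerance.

0.2185 Ω

Red → 2 (first significant figure)
Orange → 3 (second significant figure)
Silver → ×0.01 multiplier
Gold → ±5% tolerance
23 × 0.01 = 0.23 Ω
Smallest = 0.23 × (1 − 5/100) = 0.2185 Ω.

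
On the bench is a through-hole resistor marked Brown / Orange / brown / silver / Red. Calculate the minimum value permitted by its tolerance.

Brown → 1 (first significant figure)
Orange → 3 (second significant figure)
Brown → 1 (third significant figure)
Silver → ×0.01 multiplier
Red → ±2% tolerance
131 × 0.01 = 1.31 Ω
Minimum = 1.31 × (1 − 2/100) = 1.2838 Ω.

1.2838 Ω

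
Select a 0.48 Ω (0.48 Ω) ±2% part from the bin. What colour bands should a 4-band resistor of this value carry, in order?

0.48 Ω = 48 × 10^-2.
4 → yellow
8 → grey
Multiplier 10^-2 → silver.
±2% tolerance → red.

yellow, grey, silver, red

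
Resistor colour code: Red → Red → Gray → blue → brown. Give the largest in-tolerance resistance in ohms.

Red → 2 (first significant figure)
Red → 2 (second significant figure)
Grey → 8 (third significant figure)
Blue → ×10^6 multiplier
Brown → ±1% tolerance
228 × 1000000 = 228000000 Ω
Largest = 228000000 × (1 + 1/100) = 230280000 Ω.

230280000 Ω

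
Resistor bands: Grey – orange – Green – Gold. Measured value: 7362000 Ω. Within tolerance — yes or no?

Grey → 8 (first significant figure)
Orange → 3 (second significant figure)
Green → ×10^5 multiplier
Gold → ±5% tolerance
83 × 100000 = 8300000 Ω
Allowed range: 7885000 Ω to 8715000 Ω.
7362000 Ω lies outside that range.

no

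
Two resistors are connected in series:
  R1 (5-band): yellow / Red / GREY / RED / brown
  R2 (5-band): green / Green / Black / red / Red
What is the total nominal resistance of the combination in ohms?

97800 Ω

R1: yellow, red, grey → 428; red ×10^2 → 42800 Ω.
R2: green, green, black → 550; red ×10^2 → 55000 Ω.
Series: 42800 + 55000 = 97800 Ω.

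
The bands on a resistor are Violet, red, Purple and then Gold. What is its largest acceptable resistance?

Violet → 7 (first significant figure)
Red → 2 (second significant figure)
Violet → ×10^7 multiplier
Gold → ±5% tolerance
72 × 10000000 = 720000000 Ω
Largest = 720000000 × (1 + 5/100) = 756000000 Ω.

756000000 Ω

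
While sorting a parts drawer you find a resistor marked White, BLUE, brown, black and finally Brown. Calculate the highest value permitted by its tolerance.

970.61 Ω

White → 9 (first significant figure)
Blue → 6 (second significant figure)
Brown → 1 (third significant figure)
Black → ×1 multiplier
Brown → ±1% tolerance
961 × 1 = 961 Ω
Highest = 961 × (1 + 1/100) = 970.61 Ω.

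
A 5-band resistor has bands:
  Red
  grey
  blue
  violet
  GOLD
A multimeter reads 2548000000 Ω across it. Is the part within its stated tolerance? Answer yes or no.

no

Red → 2 (first significant figure)
Grey → 8 (second significant figure)
Blue → 6 (third significant figure)
Violet → ×10^7 multiplier
Gold → ±5% tolerance
286 × 10000000 = 2860000000 Ω
Allowed range: 2717000000 Ω to 3003000000 Ω.
2548000000 Ω lies outside that range.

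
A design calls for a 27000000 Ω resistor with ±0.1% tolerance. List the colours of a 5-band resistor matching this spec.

27000000 Ω = 270 × 10^5.
2 → red
7 → violet
0 → black
Multiplier 10^5 → green.
±0.1% tolerance → violet.

red, violet, black, green, violet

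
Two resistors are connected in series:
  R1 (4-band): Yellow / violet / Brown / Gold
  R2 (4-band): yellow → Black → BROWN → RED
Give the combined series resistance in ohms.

R1: yellow, violet → 47; brown ×10 → 470 Ω.
R2: yellow, black → 40; brown ×10 → 400 Ω.
Series: 470 + 400 = 870 Ω.

870 Ω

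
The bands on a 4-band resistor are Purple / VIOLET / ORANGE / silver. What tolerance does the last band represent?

The last band, silver, is the tolerance band.
Silver corresponds to ±10%.

±10%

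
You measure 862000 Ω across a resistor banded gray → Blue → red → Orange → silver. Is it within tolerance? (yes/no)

yes

Grey → 8 (first significant figure)
Blue → 6 (second significant figure)
Red → 2 (third significant figure)
Orange → ×10^3 multiplier
Silver → ±10% tolerance
862 × 1000 = 862000 Ω
Allowed range: 775800 Ω to 948200 Ω.
862000 Ω lies inside that range.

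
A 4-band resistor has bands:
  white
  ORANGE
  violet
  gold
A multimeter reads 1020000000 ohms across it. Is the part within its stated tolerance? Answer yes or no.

White → 9 (first significant figure)
Orange → 3 (second significant figure)
Violet → ×10^7 multiplier
Gold → ±5% tolerance
93 × 10000000 = 930000000 Ω
Allowed range: 883500000 Ω to 976500000 Ω.
1020000000 ohms lies outside that range.

no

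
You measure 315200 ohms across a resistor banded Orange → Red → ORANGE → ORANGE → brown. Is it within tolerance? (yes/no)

no

Orange → 3 (first significant figure)
Red → 2 (second significant figure)
Orange → 3 (third significant figure)
Orange → ×10^3 multiplier
Brown → ±1% tolerance
323 × 1000 = 323000 Ω
Allowed range: 319770 Ω to 326230 Ω.
315200 ohms lies outside that range.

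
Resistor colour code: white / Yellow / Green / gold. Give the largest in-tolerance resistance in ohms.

White → 9 (first significant figure)
Yellow → 4 (second significant figure)
Green → ×10^5 multiplier
Gold → ±5% tolerance
94 × 100000 = 9400000 Ω
Largest = 9400000 × (1 + 5/100) = 9870000 Ω.

9870000 Ω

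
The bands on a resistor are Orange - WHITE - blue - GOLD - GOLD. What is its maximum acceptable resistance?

Orange → 3 (first significant figure)
White → 9 (second significant figure)
Blue → 6 (third significant figure)
Gold → ×0.1 multiplier
Gold → ±5% tolerance
396 × 0.1 = 39.6 Ω
Maximum = 39.6 × (1 + 5/100) = 41.58 Ω.

41.58 Ω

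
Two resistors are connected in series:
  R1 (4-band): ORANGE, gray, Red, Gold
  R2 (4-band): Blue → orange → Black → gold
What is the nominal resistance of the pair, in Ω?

3863 Ω

R1: orange, grey → 38; red ×10^2 → 3800 Ω.
R2: blue, orange → 63; black ×1 → 63 Ω.
Series: 3800 + 63 = 3863 Ω.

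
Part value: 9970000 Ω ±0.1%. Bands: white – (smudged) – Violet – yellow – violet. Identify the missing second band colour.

white

9970000 Ω = 997 × 10^4.
The second band gives digit 9 of the significand, and 9 is white.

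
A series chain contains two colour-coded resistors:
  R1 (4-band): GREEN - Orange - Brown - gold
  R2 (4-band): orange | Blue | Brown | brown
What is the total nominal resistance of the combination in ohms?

R1: green, orange → 53; brown ×10 → 530 Ω.
R2: orange, blue → 36; brown ×10 → 360 Ω.
Series: 530 + 360 = 890 Ω.

890 Ω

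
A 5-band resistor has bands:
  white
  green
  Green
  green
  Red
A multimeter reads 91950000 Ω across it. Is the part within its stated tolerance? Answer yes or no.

White → 9 (first significant figure)
Green → 5 (second significant figure)
Green → 5 (third significant figure)
Green → ×10^5 multiplier
Red → ±2% tolerance
955 × 100000 = 95500000 Ω
Allowed range: 93590000 Ω to 97410000 Ω.
91950000 Ω lies outside that range.

no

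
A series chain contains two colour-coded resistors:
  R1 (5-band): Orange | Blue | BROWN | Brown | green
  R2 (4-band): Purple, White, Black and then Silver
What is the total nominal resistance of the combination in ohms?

R1: orange, blue, brown → 361; brown ×10 → 3610 Ω.
R2: violet, white → 79; black ×1 → 79 Ω.
Series: 3610 + 79 = 3689 Ω.

3689 Ω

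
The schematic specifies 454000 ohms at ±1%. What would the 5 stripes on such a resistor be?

yellow, green, yellow, orange, brown

454000 Ω = 454 × 10^3.
4 → yellow
5 → green
4 → yellow
Multiplier 10^3 → orange.
±1% tolerance → brown.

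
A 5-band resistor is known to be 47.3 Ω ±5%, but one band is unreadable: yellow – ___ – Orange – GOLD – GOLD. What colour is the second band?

47.3 Ω = 473 × 10^-1.
The second band gives digit 7 of the significand, and 7 is violet.

violet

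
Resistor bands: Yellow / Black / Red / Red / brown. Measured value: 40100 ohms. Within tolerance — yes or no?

yes

Yellow → 4 (first significant figure)
Black → 0 (second significant figure)
Red → 2 (third significant figure)
Red → ×10^2 multiplier
Brown → ±1% tolerance
402 × 100 = 40200 Ω
Allowed range: 39798 Ω to 40602 Ω.
40100 ohms lies inside that range.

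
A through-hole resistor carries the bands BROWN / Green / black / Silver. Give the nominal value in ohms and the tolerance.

15 Ω ±10%

Brown → 1 (first significant figure)
Green → 5 (second significant figure)
Black → ×1 multiplier
Silver → ±10% tolerance
15 × 1 = 15 Ω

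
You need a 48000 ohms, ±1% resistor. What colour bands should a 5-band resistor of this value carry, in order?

yellow, grey, black, red, brown

48000 Ω = 480 × 10^2.
4 → yellow
8 → grey
0 → black
Multiplier 10^2 → red.
±1% tolerance → brown.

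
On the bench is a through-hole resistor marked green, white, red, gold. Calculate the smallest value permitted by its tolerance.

5605 Ω

Green → 5 (first significant figure)
White → 9 (second significant figure)
Red → ×10^2 multiplier
Gold → ±5% tolerance
59 × 100 = 5900 Ω
Smallest = 5900 × (1 − 5/100) = 5605 Ω.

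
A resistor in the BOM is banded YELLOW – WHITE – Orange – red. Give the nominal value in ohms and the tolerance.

49000 Ω ±2%

Yellow → 4 (first significant figure)
White → 9 (second significant figure)
Orange → ×10^3 multiplier
Red → ±2% tolerance
49 × 1000 = 49000 Ω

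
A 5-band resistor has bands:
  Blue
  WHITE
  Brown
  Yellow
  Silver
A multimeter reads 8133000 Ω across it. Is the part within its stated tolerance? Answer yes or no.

Blue → 6 (first significant figure)
White → 9 (second significant figure)
Brown → 1 (third significant figure)
Yellow → ×10^4 multiplier
Silver → ±10% tolerance
691 × 10000 = 6910000 Ω
Allowed range: 6219000 Ω to 7601000 Ω.
8133000 Ω lies outside that range.

no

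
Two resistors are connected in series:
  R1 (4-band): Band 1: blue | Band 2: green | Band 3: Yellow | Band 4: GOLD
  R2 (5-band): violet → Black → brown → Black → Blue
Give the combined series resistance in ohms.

650701 Ω

R1: blue, green → 65; yellow ×10^4 → 650000 Ω.
R2: violet, black, brown → 701; black ×1 → 701 Ω.
Series: 650000 + 701 = 650701 Ω.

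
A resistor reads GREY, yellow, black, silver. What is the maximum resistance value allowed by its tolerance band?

92.4 Ω

Grey → 8 (first significant figure)
Yellow → 4 (second significant figure)
Black → ×1 multiplier
Silver → ±10% tolerance
84 × 1 = 84 Ω
Maximum = 84 × (1 + 10/100) = 92.4 Ω.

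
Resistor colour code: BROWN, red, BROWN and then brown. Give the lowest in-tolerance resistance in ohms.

118.8 Ω

Brown → 1 (first significant figure)
Red → 2 (second significant figure)
Brown → ×10 multiplier
Brown → ±1% tolerance
12 × 10 = 120 Ω
Lowest = 120 × (1 − 1/100) = 118.8 Ω.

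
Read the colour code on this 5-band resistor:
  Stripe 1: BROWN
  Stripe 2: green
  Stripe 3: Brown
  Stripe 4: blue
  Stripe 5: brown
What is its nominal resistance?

151000000 Ω

Brown → 1 (first significant figure)
Green → 5 (second significant figure)
Brown → 1 (third significant figure)
Blue → ×10^6 multiplier
151 × 1000000 = 151000000 Ω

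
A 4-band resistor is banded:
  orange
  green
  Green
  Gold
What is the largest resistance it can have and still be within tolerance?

3675000 Ω

Orange → 3 (first significant figure)
Green → 5 (second significant figure)
Green → ×10^5 multiplier
Gold → ±5% tolerance
35 × 100000 = 3500000 Ω
Largest = 3500000 × (1 + 5/100) = 3675000 Ω.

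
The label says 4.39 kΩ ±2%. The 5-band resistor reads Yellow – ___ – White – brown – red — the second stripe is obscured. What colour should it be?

4390 Ω = 439 × 10^1.
The second band gives digit 3 of the significand, and 3 is orange.

orange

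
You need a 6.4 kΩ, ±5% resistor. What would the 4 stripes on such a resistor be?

6400 Ω = 64 × 10^2.
6 → blue
4 → yellow
Multiplier 10^2 → red.
±5% tolerance → gold.

blue, yellow, red, gold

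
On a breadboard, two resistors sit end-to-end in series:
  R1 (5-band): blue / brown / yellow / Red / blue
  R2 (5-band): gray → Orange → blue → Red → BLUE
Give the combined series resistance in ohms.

145000 Ω

R1: blue, brown, yellow → 614; red ×10^2 → 61400 Ω.
R2: grey, orange, blue → 836; red ×10^2 → 83600 Ω.
Series: 61400 + 83600 = 145000 Ω.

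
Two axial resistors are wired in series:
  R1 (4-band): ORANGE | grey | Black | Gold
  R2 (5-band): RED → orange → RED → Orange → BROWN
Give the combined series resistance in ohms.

232038 Ω

R1: orange, grey → 38; black ×1 → 38 Ω.
R2: red, orange, red → 232; orange ×10^3 → 232000 Ω.
Series: 38 + 232000 = 232038 Ω.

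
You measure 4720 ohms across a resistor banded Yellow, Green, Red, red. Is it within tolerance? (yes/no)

Yellow → 4 (first significant figure)
Green → 5 (second significant figure)
Red → ×10^2 multiplier
Red → ±2% tolerance
45 × 100 = 4500 Ω
Allowed range: 4410 Ω to 4590 Ω.
4720 ohms lies outside that range.

no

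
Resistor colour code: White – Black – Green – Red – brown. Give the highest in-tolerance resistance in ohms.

91405 Ω

White → 9 (first significant figure)
Black → 0 (second significant figure)
Green → 5 (third significant figure)
Red → ×10^2 multiplier
Brown → ±1% tolerance
905 × 100 = 90500 Ω
Highest = 90500 × (1 + 1/100) = 91405 Ω.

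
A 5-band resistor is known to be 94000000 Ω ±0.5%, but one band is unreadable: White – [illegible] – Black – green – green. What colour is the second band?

94000000 Ω = 940 × 10^5.
The second band gives digit 4 of the significand, and 4 is yellow.

yellow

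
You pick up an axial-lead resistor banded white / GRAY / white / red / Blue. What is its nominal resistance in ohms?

98900 Ω

White → 9 (first significant figure)
Grey → 8 (second significant figure)
White → 9 (third significant figure)
Red → ×10^2 multiplier
989 × 100 = 98900 Ω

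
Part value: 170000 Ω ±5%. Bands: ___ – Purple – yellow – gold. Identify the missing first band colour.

brown

170000 Ω = 17 × 10^4.
The first band gives digit 1 of the significand, and 1 is brown.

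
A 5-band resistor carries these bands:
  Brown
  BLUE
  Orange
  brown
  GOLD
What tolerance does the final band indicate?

The last band, gold, is the tolerance band.
Gold corresponds to ±5%.

±5%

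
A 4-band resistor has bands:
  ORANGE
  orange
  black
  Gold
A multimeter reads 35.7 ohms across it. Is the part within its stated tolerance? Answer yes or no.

Orange → 3 (first significant figure)
Orange → 3 (second significant figure)
Black → ×1 multiplier
Gold → ±5% tolerance
33 × 1 = 33 Ω
Allowed range: 31.35 Ω to 34.65 Ω.
35.7 ohms lies outside that range.

no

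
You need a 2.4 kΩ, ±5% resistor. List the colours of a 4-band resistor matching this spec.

red, yellow, red, gold

2400 Ω = 24 × 10^2.
2 → red
4 → yellow
Multiplier 10^2 → red.
±5% tolerance → gold.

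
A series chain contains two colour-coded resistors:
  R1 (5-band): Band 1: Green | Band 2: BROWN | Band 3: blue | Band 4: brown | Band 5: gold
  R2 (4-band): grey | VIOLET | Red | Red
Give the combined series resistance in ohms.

R1: green, brown, blue → 516; brown ×10 → 5160 Ω.
R2: grey, violet → 87; red ×10^2 → 8700 Ω.
Series: 5160 + 8700 = 13860 Ω.

13860 Ω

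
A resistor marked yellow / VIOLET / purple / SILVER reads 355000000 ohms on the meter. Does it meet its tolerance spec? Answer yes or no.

Yellow → 4 (first significant figure)
Violet → 7 (second significant figure)
Violet → ×10^7 multiplier
Silver → ±10% tolerance
47 × 10000000 = 470000000 Ω
Allowed range: 423000000 Ω to 517000000 Ω.
355000000 ohms lies outside that range.

no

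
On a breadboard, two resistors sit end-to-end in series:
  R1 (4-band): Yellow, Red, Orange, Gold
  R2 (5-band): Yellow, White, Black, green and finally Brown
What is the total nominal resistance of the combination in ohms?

R1: yellow, red → 42; orange ×10^3 → 42000 Ω.
R2: yellow, white, black → 490; green ×10^5 → 49000000 Ω.
Series: 42000 + 49000000 = 49042000 Ω.

49042000 Ω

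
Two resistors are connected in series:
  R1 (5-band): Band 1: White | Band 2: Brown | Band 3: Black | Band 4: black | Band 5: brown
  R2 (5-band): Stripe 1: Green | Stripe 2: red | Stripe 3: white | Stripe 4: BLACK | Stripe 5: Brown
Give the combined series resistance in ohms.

R1: white, brown, black → 910; black ×1 → 910 Ω.
R2: green, red, white → 529; black ×1 → 529 Ω.
Series: 910 + 529 = 1439 Ω.

1439 Ω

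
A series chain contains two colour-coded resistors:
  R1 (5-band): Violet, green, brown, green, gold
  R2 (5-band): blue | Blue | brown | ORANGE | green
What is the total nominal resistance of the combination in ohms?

75761000 Ω

R1: violet, green, brown → 751; green ×10^5 → 75100000 Ω.
R2: blue, blue, brown → 661; orange ×10^3 → 661000 Ω.
Series: 75100000 + 661000 = 75761000 Ω.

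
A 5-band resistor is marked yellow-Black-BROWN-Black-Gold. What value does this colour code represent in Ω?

401 Ω

Yellow → 4 (first significant figure)
Black → 0 (second significant figure)
Brown → 1 (third significant figure)
Black → ×1 multiplier
401 × 1 = 401 Ω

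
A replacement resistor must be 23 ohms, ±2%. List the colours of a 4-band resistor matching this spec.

23 Ω = 23 × 10^0.
2 → red
3 → orange
Multiplier 10^0 → black.
±2% tolerance → red.

red, orange, black, red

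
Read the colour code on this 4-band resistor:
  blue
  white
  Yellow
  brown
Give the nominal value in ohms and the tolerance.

Blue → 6 (first significant figure)
White → 9 (second significant figure)
Yellow → ×10^4 multiplier
Brown → ±1% tolerance
69 × 10000 = 690000 Ω

690000 Ω ±1%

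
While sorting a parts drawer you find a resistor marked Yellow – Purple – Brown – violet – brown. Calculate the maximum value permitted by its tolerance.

Yellow → 4 (first significant figure)
Violet → 7 (second significant figure)
Brown → 1 (third significant figure)
Violet → ×10^7 multiplier
Brown → ±1% tolerance
471 × 10000000 = 4710000000 Ω
Maximum = 4710000000 × (1 + 1/100) = 4757100000 Ω.

4757100000 Ω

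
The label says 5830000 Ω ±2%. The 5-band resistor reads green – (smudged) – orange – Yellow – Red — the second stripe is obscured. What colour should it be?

grey

5830000 Ω = 583 × 10^4.
The second band gives digit 8 of the significand, and 8 is grey.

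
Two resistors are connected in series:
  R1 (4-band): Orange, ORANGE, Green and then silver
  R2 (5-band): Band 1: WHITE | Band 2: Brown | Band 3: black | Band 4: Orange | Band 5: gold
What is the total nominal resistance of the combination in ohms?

4210000 Ω

R1: orange, orange → 33; green ×10^5 → 3300000 Ω.
R2: white, brown, black → 910; orange ×10^3 → 910000 Ω.
Series: 3300000 + 910000 = 4210000 Ω.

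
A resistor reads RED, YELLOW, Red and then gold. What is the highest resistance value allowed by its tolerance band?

2520 Ω

Red → 2 (first significant figure)
Yellow → 4 (second significant figure)
Red → ×10^2 multiplier
Gold → ±5% tolerance
24 × 100 = 2400 Ω
Highest = 2400 × (1 + 5/100) = 2520 Ω.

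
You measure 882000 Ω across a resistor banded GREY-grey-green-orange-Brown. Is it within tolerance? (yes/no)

Grey → 8 (first significant figure)
Grey → 8 (second significant figure)
Green → 5 (third significant figure)
Orange → ×10^3 multiplier
Brown → ±1% tolerance
885 × 1000 = 885000 Ω
Allowed range: 876150 Ω to 893850 Ω.
882000 Ω lies inside that range.

yes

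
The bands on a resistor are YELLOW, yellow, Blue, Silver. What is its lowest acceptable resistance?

Yellow → 4 (first significant figure)
Yellow → 4 (second significant figure)
Blue → ×10^6 multiplier
Silver → ±10% tolerance
44 × 1000000 = 44000000 Ω
Lowest = 44000000 × (1 − 10/100) = 39600000 Ω.

39600000 Ω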